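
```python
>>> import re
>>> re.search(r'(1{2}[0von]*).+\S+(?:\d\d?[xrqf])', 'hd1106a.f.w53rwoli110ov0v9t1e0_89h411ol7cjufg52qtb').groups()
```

Pattern: exactly 2 of a literal '1', then zero or more of one of [0von] (captured); then one or more of any character, then one or more of a non-whitespace character; then a digit, then optionally a digit, then one of [xrqf] (non-capturing group).
`re.search` tries every starting position until one works.
The match spans [2:48] → '1106a.f.w53rwoli110ov0v9t1e0_89h411ol7cjufg52q'.
Captured: group 1 = '110'.

('110',)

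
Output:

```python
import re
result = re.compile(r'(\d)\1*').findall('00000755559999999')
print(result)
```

After group 1 captures some text, `\1` only succeeds where that same text appears again.
Scanning left to right: at [0:5] match '00000', group 1 = '0'; at [5:6] match '7', group 1 = '7'; at [6:10] match '5555', group 1 = '5'; at [10:17] match '9999999', group 1 = '9'.
`findall` collects group 1 from each match (4 total).

['0', '7', '5', '9']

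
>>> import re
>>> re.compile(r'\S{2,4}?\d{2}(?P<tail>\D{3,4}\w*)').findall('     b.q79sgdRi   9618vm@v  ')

['sgdRi', 'vm@v']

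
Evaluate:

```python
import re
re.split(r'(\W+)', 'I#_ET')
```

This matches one or more of a non-word character (captured).
Matches to split on: at [1:2] → '#'.
With a capturing group present, the delimiter's captured portion is kept in the result list.

['I', '#', '_ET']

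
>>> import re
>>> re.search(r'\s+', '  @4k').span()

The match spans [0:2] → '  '.

(0, 2)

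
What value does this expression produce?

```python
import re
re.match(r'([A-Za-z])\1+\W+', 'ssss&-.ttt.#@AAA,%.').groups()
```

('s',)

The match spans [0:7] → 'ssss&-.'.
Captured: group 1 = 's'.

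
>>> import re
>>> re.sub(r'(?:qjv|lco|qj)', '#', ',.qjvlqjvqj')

Branches in `(...|...)` are attempted left-to-right; the first branch that allows the whole pattern to succeed is taken.
Matches: at [2:5] → 'qjv'; at [6:9] → 'qjv'; at [9:11] → 'qj'.
Every occurrence is swapped for '#'.

',.#l##'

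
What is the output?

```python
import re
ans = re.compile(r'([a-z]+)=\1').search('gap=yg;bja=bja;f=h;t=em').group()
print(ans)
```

`\1` has to match the exact text group 1 already captured.
The match spans [7:14] → 'bja=bja'.

bja=bja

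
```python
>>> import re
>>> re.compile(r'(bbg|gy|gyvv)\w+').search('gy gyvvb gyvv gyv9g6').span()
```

`re.search` scans for the first position where the pattern succeeds.
The match spans [3:8] → 'gyvvb'.
Captured: group 1 = 'gy'.

(3, 8)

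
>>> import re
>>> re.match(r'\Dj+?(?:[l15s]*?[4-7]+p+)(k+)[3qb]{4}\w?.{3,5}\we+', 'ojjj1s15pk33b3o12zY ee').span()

`re.match` won't scan ahead — the pattern has to work from the very first character.
The match spans [0:22] → 'ojjj1s15pk33b3o12zY ee'.

(0, 22)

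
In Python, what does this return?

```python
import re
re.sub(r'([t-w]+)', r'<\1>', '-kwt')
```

'-k<wt>'

This matches one or more of a character in [t-w] (captured).
Matches: at [2:4] → 'wt'.
`\1` in the replacement pulls in group 1's text for each match.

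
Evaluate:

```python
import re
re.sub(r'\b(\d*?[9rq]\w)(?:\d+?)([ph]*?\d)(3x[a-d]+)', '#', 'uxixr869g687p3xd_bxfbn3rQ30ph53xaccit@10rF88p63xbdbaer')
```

'uxixr869g687p3xd_bxfbn3rQ30ph53xaccit@#er'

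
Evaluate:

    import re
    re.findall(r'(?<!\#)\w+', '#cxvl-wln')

A negative assertion filters positions out without eating any characters.
`findall` yields the raw match text (2 of them) because the pattern has no groups.

['xvl', 'wln']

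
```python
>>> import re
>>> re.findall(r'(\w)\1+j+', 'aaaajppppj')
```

['a', 'p']

The backreference `\1` re-matches whatever the first group consumed, character for character.
Because there's exactly one group, `findall` drops the full match and keeps group 1 from each hit.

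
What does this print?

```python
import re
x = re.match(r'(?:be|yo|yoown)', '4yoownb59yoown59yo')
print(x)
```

None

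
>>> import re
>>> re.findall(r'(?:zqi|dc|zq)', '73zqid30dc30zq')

Branches in `(...|...)` are attempted left-to-right; the first branch that allows the whole pattern to succeed is taken.
Walking the string: at [2:5] → 'zqi'; at [8:10] → 'dc'; at [12:14] → 'zq'.
`findall` yields the raw match text (3 of them) because the pattern has no groups.

['zqi', 'dc', 'zq']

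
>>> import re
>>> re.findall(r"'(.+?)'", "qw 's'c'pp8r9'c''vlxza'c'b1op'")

['s', 'pp8r9', "'vlxza", 'b1op']

A `+?`/`*?`/`{m,n}?` starts at its minimum and grows only as far as needed for what follows to match.
Scanning left to right: at [3:6] match "'s'", group 1 = 's'; at [7:14] match "'pp8r9'", group 1 = 'pp8r9'; at [15:23] match "''vlxza'", group 1 = "'vlxza"; at [24:30] match "'b1op'", group 1 = 'b1op'.
One capturing group, so `findall` returns just the captured substring from each match — 4 in all.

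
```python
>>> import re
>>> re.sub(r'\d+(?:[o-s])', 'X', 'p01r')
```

'pX'

The pattern matches one or more of a digit; then a character in [o-s] (non-capturing group).
Matches: at [1:4] → '01r'.
Each match is replaced by 'X'.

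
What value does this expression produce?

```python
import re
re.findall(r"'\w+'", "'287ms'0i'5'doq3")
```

Matches: at [0:7] → "'287ms'"; at [9:12] → "'5'".
With no groups in the pattern, `findall` gives back each whole match — 2 here.

["'287ms'", "'5'"]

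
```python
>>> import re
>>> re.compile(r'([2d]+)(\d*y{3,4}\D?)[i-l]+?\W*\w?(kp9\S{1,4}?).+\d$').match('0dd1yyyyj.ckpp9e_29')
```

None

Pattern: one or more of one of [2d] (captured); then zero or more of a digit, then 3 to 4 of a literal 'y', then optionally a non-digit (captured); then one or more of a character in [i-l] (lazy), then zero or more of a non-word character, then optionally a word character; then the literal 'kp9', then 1 to 4 of a non-whitespace character (lazy) (captured); then one or more of any character, then a digit; then anchored at the end.
With `match`, the pattern is implicitly anchored at the beginning.
Here the string doesn't start with a match, so the call returns None.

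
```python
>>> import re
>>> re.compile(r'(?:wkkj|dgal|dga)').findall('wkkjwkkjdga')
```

['wkkj', 'wkkj', 'dga']

Matches: at [0:4] → 'wkkj'; at [4:8] → 'wkkj'; at [8:11] → 'dga'.
No capturing groups, so `findall` returns the 3 full match strings.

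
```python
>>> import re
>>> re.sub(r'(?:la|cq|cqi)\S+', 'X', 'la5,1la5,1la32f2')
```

Each match is replaced by 'X'.

'X'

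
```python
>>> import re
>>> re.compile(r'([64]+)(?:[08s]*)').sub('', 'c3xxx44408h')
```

The pattern matches one or more of one of [64] (captured); then zero or more of one of [08s] (non-capturing group).
Matches: at [5:10] → '44408'.
Every occurrence is swapped for ''.

'c3xxxh'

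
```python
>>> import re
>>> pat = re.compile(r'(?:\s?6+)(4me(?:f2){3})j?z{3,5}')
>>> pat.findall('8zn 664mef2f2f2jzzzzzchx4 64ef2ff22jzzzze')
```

This matches optionally whitespace, then one or more of the literal '6' (non-capturing group); then the literal '4me', then the literal 'f2' repeated 3 times (captured); then optionally a literal 'j', then 3 to 5 of a literal 'z'.
`findall` collects group 1 from the one match (1 total).

['4mef2f2f2']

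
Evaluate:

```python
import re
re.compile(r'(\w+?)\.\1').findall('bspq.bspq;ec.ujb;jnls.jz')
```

['bspq']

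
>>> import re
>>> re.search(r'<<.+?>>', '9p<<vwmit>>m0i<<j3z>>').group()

'<<vwmit>>'

With the lazy modifier that quantifier settles for the fewest repetitions that let the rest of the pattern succeed (the atoms after it are unaffected and can still be greedy).
The match spans [2:11] → '<<vwmit>>'.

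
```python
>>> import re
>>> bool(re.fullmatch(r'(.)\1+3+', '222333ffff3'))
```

For `fullmatch`, every character of the input must be accounted for by the pattern.
Here there's no way to consume every character, so the call returns None, and `bool(None)` is False.

False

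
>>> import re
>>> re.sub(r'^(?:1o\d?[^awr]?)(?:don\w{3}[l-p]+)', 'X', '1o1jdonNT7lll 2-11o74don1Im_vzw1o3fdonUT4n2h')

Each match is replaced by 'X'.

'X 2-11o74don1Im_vzw1o3fdonUT4n2h'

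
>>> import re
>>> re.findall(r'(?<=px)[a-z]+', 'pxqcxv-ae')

['qcxv']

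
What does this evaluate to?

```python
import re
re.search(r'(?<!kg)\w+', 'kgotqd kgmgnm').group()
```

'kgotqd'

Because the assertion is negative and zero-width, positions next to the forbidden text are skipped.
The match spans [0:6] → 'kgotqd'.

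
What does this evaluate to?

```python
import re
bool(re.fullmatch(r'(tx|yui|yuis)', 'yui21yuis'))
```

False

`fullmatch` succeeds only if the pattern covers the string from start to end.
Here the string isn't matched end-to-end, so the call returns None, and `bool(None)` is False.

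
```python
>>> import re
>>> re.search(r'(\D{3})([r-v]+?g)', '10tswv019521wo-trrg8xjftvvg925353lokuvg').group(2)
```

'trrg'

The pattern matches exactly 3 of a non-digit (captured); then one or more of a character in [r-v] (lazy), then the literal 'g' (captured).
`re.search` tries every starting position until one works.
The match spans [12:19] → 'wo-trrg'.
Captured: group 1 = 'wo-', group 2 = 'trrg'.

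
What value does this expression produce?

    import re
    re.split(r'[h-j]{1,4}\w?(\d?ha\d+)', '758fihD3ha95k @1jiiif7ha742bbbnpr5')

This matches 1 to 4 of a character in [h-j], then optionally a word character; then optionally a digit, then the literal 'ha', then one or more of a digit (captured).
Matches to split on: at [4:12] → 'ihD3ha95'; at [16:27] → 'jiiif7ha742'.
Because the pattern has a capturing group, `split` also inserts each captured text between the pieces.

['758f', '3ha95', 'k @1', '7ha742', 'bbbnpr5']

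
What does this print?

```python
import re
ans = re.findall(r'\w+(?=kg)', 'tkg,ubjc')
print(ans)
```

['t']

The positive lookaround only admits positions where the adjacent text matches; those characters stay outside the span.
With no groups in the pattern, `findall` gives back each whole match — 1 here.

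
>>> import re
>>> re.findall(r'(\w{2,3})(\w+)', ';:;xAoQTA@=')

[('xAo', 'QTA')]

The pattern matches 2 to 3 of a word character (captured); then one or more of a word character (captured).
Scanning left to right: at [3:9] match 'xAoQTA', groups = ('xAo', 'QTA').
With 2 capturing groups, `findall` returns a 2-tuple per match.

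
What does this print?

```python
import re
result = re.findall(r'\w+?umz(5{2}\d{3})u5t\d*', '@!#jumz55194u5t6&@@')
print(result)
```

['55194']

Pattern: one or more of a word character (lazy), then the literal 'umz'; then exactly 2 of a literal '5', then exactly 3 of a digit (captured); then the literal 'u5t', then zero or more of a digit.
Because there's exactly one group, `findall` drops the full match and keeps group 1 from the one hit.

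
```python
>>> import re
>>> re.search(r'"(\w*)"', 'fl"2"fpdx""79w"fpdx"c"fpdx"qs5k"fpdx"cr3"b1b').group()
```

'"2"'

`search` walks the string left to right and returns the first match it finds.
The match spans [2:5] → '"2"'.
Captured: group 1 = '2'.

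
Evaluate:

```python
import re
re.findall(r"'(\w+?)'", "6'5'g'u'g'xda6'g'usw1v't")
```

['5', 'u', 'xda6', 'usw1v']

Walking the string: at [1:4] match "'5'", group 1 = '5'; at [5:8] match "'u'", group 1 = 'u'; at [9:15] match "'xda6'", group 1 = 'xda6'; at [16:23] match "'usw1v'", group 1 = 'usw1v'.
`findall` collects group 1 from each match (4 total).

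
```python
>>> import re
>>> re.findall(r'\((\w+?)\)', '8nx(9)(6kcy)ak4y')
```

['9', '6kcy']

Matches: at [3:6] match '(9)', group 1 = '9'; at [6:12] match '(6kcy)', group 1 = '6kcy'.
One capturing group, so `findall` returns just the captured substring from each match — 2 in all.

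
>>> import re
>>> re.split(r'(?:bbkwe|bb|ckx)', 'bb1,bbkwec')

['', '1,', 'c']

Branches in `(...|...)` are attempted left-to-right; the first branch that allows the whole pattern to succeed is taken.
Matches to split on: at [0:2] → 'bb'; at [4:9] → 'bbkwe'.
The string is cut at each match, leaving 3 pieces.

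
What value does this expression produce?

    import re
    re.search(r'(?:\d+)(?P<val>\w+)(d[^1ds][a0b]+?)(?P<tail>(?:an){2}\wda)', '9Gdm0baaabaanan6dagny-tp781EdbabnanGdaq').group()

This matches one or more of a digit (non-capturing group); then one or more of a word character (captured as 'val'); then the literal 'd', then any character except [1ds], then one or more of one of [a0b] (lazy) (captured); then the literal 'an' repeated 2 times, then a word character, then the literal 'da' (captured as 'tail').
`search` walks the string left to right and returns the first match it finds.
The match spans [0:18] → '9Gdm0baaabaanan6da'.
Captured: group 1 = 'G', group 2 = 'dm0baaaba', group 3 = 'anan6da'.

'9Gdm0baaabaanan6da'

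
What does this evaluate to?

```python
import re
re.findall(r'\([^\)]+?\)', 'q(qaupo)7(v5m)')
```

`findall` yields the raw match text (2 of them) because the pattern has no groups.

['(qaupo)', '(v5m)']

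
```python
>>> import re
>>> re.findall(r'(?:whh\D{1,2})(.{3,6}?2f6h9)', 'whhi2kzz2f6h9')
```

The pattern matches the literal 'whh', then 1 to 2 of a non-digit (non-capturing group); then 3 to 6 of any character (lazy), then the literal '2f6', then the literal 'h9' (captured).
Matches: at [0:13] match 'whhi2kzz2f6h9', group 1 = '2kzz2f6h9'.
With a single group, `findall` returns only what that group captured — 1 item.

['2kzz2f6h9']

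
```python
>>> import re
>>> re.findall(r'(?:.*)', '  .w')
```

This matches zero or more of any character (non-capturing group).
Walking the string: at [0:4] → '  .w'; at [4:4] → ''.
With no groups in the pattern, `findall` gives back each whole match — 2 here.

['  .w', '']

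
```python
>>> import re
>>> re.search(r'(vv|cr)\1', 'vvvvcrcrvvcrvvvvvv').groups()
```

The match spans [0:4] → 'vvvv'.
Captured: group 1 = 'vv'.

('vv',)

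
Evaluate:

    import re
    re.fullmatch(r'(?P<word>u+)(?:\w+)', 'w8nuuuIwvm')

None

This matches one or more of a literal 'u' (captured as 'word'); then one or more of a word character (non-capturing group).
`re.fullmatch` requires the pattern to consume the entire string.
Here there's no way to consume every character, so the call returns None.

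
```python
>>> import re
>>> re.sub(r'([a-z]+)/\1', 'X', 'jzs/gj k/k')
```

`\1` is not a pattern — it's the concrete string captured by group 1, re-applied verbatim.
Matches: at [7:10] → 'k/k'.
Each match is replaced by 'X'.

'jzs/gj X'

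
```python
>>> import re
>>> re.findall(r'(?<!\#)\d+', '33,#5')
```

The negative lookahead/lookbehind blocks any match where the forbidden context is present.
Matches: at [0:2] → '33'.
With no groups in the pattern, `findall` gives back each whole match — 1 here.

['33']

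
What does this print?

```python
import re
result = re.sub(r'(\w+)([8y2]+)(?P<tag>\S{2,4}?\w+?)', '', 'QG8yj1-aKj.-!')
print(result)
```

Kj.-!

Pattern: one or more of a word character (captured); then one or more of one of [8y2] (captured); then 2 to 4 of a non-whitespace character (lazy), then one or more of a word character (lazy) (captured as 'tag').
`sub` substitutes '' at each match site.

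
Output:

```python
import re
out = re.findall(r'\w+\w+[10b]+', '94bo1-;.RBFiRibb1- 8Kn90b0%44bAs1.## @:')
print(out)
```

['94bo1', 'RBFiRibb1', '8Kn90b0', '44bAs1']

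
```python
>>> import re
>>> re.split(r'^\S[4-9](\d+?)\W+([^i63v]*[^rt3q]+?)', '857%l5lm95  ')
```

['', '7', 'l5lm95  ', '']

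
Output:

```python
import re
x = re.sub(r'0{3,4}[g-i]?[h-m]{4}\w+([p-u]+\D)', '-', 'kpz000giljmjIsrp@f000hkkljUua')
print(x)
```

kpz-f-

Pattern: 3 to 4 of the literal '0', then optionally a character in [g-i]; then exactly 4 of a character in [h-m], then one or more of a word character; then one or more of a character in [p-u], then a non-digit (captured).
Matches: at [3:17] → '000giljmjIsrp@'; at [18:29] → '000hkkljUua'.
Every occurrence is swapped for '-'.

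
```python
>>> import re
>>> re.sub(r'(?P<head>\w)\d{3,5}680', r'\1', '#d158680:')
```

'#d:'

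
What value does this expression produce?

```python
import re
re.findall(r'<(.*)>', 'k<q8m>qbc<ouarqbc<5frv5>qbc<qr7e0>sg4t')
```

Because there's exactly one group, `findall` drops the full match and keeps group 1 from the one hit.

['q8m>qbc<ouarqbc<5frv5>qbc<qr7e0']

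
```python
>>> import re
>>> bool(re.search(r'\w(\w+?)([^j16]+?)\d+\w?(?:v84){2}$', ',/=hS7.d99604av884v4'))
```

The pattern matches a word character; then one or more of a word character (lazy) (captured); then one or more of any character except [j16] (lazy) (captured); then one or more of a digit, then optionally a word character, then the literal 'v84' repeated 2 times; then anchored at the end.
Here no position works, so the call returns None, and `bool(None)` is False.

False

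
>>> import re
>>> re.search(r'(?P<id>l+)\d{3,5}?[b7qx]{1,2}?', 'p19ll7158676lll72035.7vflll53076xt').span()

This matches one or more of a literal 'l' (captured as 'id'); then 3 to 5 of a digit (lazy), then 1 to 2 of one of [b7qx] (lazy).
Unlike `match`, `search` isn't anchored — it looks for the pattern anywhere in the string.
The match spans [3:11] → 'll715867'.
Captured: group 1 = 'll'.

(3, 11)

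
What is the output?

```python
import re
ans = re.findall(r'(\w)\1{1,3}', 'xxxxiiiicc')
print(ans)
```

['x', 'i', 'c']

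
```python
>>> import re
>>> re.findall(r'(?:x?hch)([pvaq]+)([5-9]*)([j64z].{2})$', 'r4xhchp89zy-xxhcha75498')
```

[('a', '75', '498')]

Pattern: optionally a literal 'x', then the literal 'hch' (non-capturing group); then one or more of one of [pvaq] (captured); then zero or more of a character in [5-9] (captured); then one of [j64z], then exactly 2 of any character (captured); then anchored at the end.
Walking the string: at [13:23] match 'xhcha75498', groups = ('a', '75', '498').
`findall` packs the 3 group values into a tuple for every match.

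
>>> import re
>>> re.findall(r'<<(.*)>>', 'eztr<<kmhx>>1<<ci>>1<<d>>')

['kmhx>>1<<ci>>1<<d']

With a single group, `findall` returns only what that group captured — 1 item.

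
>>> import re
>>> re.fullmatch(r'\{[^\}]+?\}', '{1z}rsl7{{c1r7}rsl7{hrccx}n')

None

`re.fullmatch` requires the pattern to consume the entire string.
Here the pattern can't cover the whole string, so the call returns None.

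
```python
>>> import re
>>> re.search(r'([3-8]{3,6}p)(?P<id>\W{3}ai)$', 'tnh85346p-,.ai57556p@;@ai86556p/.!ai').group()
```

'86556p/.!ai'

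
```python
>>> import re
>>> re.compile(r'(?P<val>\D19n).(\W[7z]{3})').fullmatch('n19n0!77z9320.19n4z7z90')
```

None

This matches a non-digit, then the literal '19n' (captured as 'val'); then any character; then a non-word character, then exactly 3 of one of [7z] (captured).
`re.fullmatch` is like wrapping the pattern in `^…$` (in single-line mode).
Here the pattern can't cover the whole string, so the call returns None.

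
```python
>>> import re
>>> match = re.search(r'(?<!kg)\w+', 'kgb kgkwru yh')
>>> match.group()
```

'kgb'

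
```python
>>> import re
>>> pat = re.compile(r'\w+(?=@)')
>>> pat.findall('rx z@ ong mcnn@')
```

['z', 'mcnn']

The positive lookaround only admits positions where the adjacent text matches; those characters stay outside the span.
`findall` yields the raw match text (2 of them) because the pattern has no groups.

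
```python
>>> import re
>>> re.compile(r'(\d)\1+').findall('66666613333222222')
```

['6', '3', '2']

After group 1 captures some text, `\1` only succeeds where that same text appears again.
One capturing group, so `findall` returns just the captured substring from each match — 3 in all.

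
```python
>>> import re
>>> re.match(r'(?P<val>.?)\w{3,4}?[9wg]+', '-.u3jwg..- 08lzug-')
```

None

Pattern: optionally any character (captured as 'val'); then 3 to 4 of a word character (lazy), then one or more of one of [9wg].
`match` is anchored at position 0; if the pattern doesn't fit there, it returns None.
Here the pattern fails at index 0, so the call returns None.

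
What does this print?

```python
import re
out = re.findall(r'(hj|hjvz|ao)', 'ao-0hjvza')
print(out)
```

['ao', 'hj']

The regex engine tests alternatives in the order written; an earlier branch that matches wins even if a later one would match more.
Because there's exactly one group, `findall` drops the full match and keeps group 1 from each hit.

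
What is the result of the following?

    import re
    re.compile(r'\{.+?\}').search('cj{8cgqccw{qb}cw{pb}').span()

`re.search` scans for the first position where the pattern succeeds.
The match spans [2:14] → '{8cgqccw{qb}'.

(2, 14)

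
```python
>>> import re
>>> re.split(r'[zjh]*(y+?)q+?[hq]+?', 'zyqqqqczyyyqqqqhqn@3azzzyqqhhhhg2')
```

Pattern: zero or more of one of [zjh]; then one or more of a literal 'y' (lazy) (captured); then one or more of the literal 'q' (lazy), then one or more of one of [hq] (lazy).
The `?` after the quantifier makes it lazy — it takes as little as possible before letting the rest of the pattern try.
Matches to split on: at [0:4] → 'zyqq'; at [7:13] → 'zyyyqq'; at [21:27] → 'zzzyqq'.
Because the pattern has a capturing group, `split` also inserts each captured text between the pieces.

['', 'y', 'qqc', 'yyy', 'qqhqn@3a', 'y', 'hhhhg2']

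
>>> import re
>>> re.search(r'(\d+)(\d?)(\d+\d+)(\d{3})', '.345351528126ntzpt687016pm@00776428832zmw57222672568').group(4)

'126'

The pattern matches one or more of a digit (captured); then optionally a digit (captured); then one or more of a digit, then one or more of a digit (captured); then exactly 3 of a digit (captured).
`re.search` scans for the first position where the pattern succeeds.
The match spans [1:13] → '345351528126'.
Captured: group 1 = '3453515', group 2 = '', group 3 = '28', group 4 = '126'.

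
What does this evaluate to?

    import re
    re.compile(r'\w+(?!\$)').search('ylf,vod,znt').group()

Because the assertion is negative and zero-width, positions next to the forbidden text are skipped.
Unlike `match`, `search` isn't anchored — it looks for the pattern anywhere in the string.
The match spans [0:3] → 'ylf'.

'ylf'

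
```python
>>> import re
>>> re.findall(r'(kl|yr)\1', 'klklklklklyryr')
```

['kl', 'kl', 'yr']

`\1` is not a pattern — it's the concrete string captured by group 1, re-applied verbatim.
`findall` collects group 1 from each match (3 total).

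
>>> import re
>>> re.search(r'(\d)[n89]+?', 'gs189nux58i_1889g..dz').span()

The `?` after the quantifier makes it lazy — it takes as little as possible before letting the rest of the pattern try.
The match spans [2:4] → '18'.

(2, 4)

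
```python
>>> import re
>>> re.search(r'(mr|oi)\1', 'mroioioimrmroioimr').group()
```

`\1` is not a pattern — it's the concrete string captured by group 1, re-applied verbatim.
`re.search` scans for the first position where the pattern succeeds.
The match spans [2:6] → 'oioi'.
Captured: group 1 = 'oi'.

'oioi'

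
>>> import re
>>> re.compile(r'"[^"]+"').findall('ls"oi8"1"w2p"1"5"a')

['"oi8"', '"w2p"', '"5"']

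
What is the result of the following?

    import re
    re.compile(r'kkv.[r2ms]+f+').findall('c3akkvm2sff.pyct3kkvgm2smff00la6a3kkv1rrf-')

This matches the literal 'kkv', then any character; then one or more of one of [r2ms], then one or more of the literal 'f'.
Scanning left to right: at [3:11] → 'kkvm2sff'; at [17:27] → 'kkvgm2smff'; at [34:41] → 'kkv1rrf'.
`findall` yields the raw match text (3 of them) because the pattern has no groups.

['kkvm2sff', 'kkvgm2smff', 'kkv1rrf']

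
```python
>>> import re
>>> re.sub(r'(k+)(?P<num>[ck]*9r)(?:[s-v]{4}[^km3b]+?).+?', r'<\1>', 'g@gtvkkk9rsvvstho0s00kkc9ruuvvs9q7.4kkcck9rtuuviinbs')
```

'g@gtv<kkk>o0s00<kk>q7.4<kk>nbs'

The `?` after the quantifier makes it lazy — it takes as little as possible before letting the rest of the pattern try.
`\1` in the replacement pulls in group 1's text for each match.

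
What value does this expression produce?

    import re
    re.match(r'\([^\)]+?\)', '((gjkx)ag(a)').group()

'((gjkx)'

`re.match` only tries the pattern at the start of the string.
The match spans [0:7] → '((gjkx)'.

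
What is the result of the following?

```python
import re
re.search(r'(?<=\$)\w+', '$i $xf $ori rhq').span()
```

(1, 2)

The `(?=…)`/`(?<=…)` assertion just peeks at neighbouring text; it doesn't advance the match position.
The match spans [1:2] → 'i'.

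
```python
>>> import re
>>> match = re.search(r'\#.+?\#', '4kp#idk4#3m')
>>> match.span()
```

`re.search` scans for the first position where the pattern succeeds.
The match spans [3:9] → '#idk4#'.

(3, 9)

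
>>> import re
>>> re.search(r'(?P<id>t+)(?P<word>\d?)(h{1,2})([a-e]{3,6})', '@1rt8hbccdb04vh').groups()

The pattern matches one or more of a literal 't' (captured as 'id'); then optionally a digit (captured as 'word'); then 1 to 2 of a literal 'h' (captured); then 3 to 6 of a character in [a-e] (captured).
`re.search` tries every starting position until one works.
The match spans [3:11] → 't8hbccdb'.
Captured: group 1 = 't', group 2 = '8', group 3 = 'h', group 4 = 'bccdb'.

('t', '8', 'h', 'bccdb')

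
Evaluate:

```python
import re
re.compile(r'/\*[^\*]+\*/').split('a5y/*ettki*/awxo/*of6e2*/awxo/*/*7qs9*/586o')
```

['a5y', 'awxo', 'awxo/*', '586o']

Matches to split on: at [3:12] → '/*ettki*/'; at [16:25] → '/*of6e2*/'; at [31:39] → '/*7qs9*/'.
`split` removes every match and returns the 4 fragments in between.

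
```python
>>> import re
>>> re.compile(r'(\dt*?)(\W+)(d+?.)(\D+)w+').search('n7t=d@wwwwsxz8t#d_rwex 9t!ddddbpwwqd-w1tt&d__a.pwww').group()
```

The pattern matches a digit, then zero or more of the literal 't' (lazy) (captured); then one or more of a non-word character (captured); then one or more of the literal 'd' (lazy), then any character (captured); then one or more of a non-digit (captured); then one or more of a literal 'w'.
The match spans [1:10] → '7t=d@wwww'.

'7t=d@wwww'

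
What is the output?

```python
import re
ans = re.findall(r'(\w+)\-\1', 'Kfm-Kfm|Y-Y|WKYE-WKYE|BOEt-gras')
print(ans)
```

`\1` is not a pattern — it's the concrete string captured by group 1, re-applied verbatim.
Matches: at [0:7] match 'Kfm-Kfm', group 1 = 'Kfm'; at [8:11] match 'Y-Y', group 1 = 'Y'; at [12:21] match 'WKYE-WKYE', group 1 = 'WKYE'.
Because there's exactly one group, `findall` drops the full match and keeps group 1 from each hit.

['Kfm', 'Y', 'WKYE']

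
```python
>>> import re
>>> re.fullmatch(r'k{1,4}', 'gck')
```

None

`fullmatch` succeeds only if the pattern covers the string from start to end.
Here the string isn't matched end-to-end, so the call returns None.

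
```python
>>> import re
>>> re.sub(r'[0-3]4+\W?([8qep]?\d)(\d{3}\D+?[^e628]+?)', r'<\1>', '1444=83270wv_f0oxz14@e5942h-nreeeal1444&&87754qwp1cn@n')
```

The pattern matches a character in [0-3], then one or more of the literal '4', then optionally a non-word character; then optionally one of [8qep], then a digit (captured); then exactly 3 of a digit, then one or more of a non-digit (lazy), then one or more of any character except [e628] (lazy) (captured).
The `?` after the quantifier makes it lazy — it takes as little as possible before letting the rest of the pattern try.
Matches: at [0:12] → '1444=83270wv'; at [18:28] → '14@e5942h-'.
The replacement refers to a captured group, so each match is rewritten using its own captured text.

'<83>_f0oxz<e5>nreeeal1444&&87754qwp1cn@n'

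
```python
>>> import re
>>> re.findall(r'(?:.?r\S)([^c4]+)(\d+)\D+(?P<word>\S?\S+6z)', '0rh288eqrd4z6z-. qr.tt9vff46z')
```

The pattern matches optionally any character, then a literal 'r', then a non-whitespace character (non-capturing group); then one or more of any character except [c4] (captured); then one or more of a digit (captured); then one or more of a non-digit; then optionally a non-whitespace character, then one or more of a non-whitespace character, then the literal '6z' (captured as 'word').
Scanning left to right: at [0:14] match '0rh288eqrd4z6z', groups = ('28', '8', '4z6z'); at [17:29] match 'qr.tt9vff46z', groups = ('tt', '9', '46z').
3 groups means each result is a tuple of 3 captured strings — 2 here.

[('28', '8', '4z6z'), ('tt', '9', '46z')]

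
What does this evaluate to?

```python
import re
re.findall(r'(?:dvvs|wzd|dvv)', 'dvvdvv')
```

Walking the string: at [0:3] → 'dvv'; at [3:6] → 'dvv'.
`findall` yields the raw match text (2 of them) because the pattern has no groups.

['dvv', 'dvv']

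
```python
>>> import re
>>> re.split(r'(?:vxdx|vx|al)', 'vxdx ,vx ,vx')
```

['', ' ,', ' ,', '']

`|` is ordered: at each position the engine commits to the first alternative that works.
Matches to split on: at [0:4] → 'vxdx'; at [6:8] → 'vx'; at [10:12] → 'vx'.
The string is cut at each match, leaving 4 pieces.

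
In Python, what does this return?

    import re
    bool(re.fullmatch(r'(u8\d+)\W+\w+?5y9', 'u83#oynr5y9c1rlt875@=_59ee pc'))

For `fullmatch`, every character of the input must be accounted for by the pattern.
Here the pattern can't cover the whole string, so the call returns None, and `bool(None)` is False.

False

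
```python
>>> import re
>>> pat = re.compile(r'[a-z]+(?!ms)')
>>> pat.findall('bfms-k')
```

['bfms', 'k']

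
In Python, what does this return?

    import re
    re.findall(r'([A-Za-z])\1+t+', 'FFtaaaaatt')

['F', 'a']

A backreference is literal: `\1` must see the identical characters the first group matched.
`findall` collects group 1 from each match (2 total).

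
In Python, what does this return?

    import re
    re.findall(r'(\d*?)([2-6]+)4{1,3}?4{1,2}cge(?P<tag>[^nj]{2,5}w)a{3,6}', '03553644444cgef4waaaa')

Pattern: zero or more of a digit (lazy) (captured); then one or more of a character in [2-6] (captured); then 1 to 3 of a literal '4' (lazy), then 1 to 2 of a literal '4', then the literal 'cge'; then 2 to 5 of any character except [nj], then the literal 'w' (captured as 'tag'); then 3 to 6 of a literal 'a'.
With the lazy modifier that quantifier settles for the fewest repetitions that let the rest of the pattern succeed (the atoms after it are unaffected and can still be greedy).
Matches: at [0:21] match '03553644444cgef4waaaa', groups = ('0', '35536444', 'f4w').
Multiple groups make `findall` return tuples — one 3-tuple for the one match.

[('0', '35536444', 'f4w')]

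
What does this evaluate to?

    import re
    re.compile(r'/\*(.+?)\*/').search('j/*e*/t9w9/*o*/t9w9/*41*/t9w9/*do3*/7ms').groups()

('e',)

The match spans [1:6] → '/*e*/'.
Captured: group 1 = 'e'.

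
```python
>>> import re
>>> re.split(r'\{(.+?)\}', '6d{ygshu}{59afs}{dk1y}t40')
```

['6d', 'ygshu', '', '59afs', '', 'dk1y', 't40']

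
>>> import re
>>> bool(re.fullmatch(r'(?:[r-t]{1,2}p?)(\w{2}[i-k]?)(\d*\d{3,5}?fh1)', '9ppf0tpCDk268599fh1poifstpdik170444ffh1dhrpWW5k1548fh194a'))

False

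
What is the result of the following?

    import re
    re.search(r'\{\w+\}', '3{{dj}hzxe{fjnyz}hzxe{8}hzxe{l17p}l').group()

'{dj}'

The match spans [2:6] → '{dj}'.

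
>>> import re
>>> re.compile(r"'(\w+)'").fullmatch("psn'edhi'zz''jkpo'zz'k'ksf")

None

For `fullmatch`, every character of the input must be accounted for by the pattern.
Here the pattern can't cover the whole string, so the call returns None.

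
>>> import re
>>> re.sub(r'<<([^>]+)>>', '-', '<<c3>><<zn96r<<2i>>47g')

Each match is replaced by '-'.

'--47g'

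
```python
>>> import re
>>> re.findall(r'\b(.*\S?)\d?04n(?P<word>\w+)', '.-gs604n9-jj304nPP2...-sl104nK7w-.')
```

[('gs604n9-jj304nPP2...-sl1', 'K7w')]

Pattern: a word boundary (`\b`, zero-width); then zero or more of any character, then optionally a non-whitespace character (captured); then optionally a digit, then the literal '04n'; then one or more of a word character (captured as 'word').
Scanning left to right: at [2:32] match 'gs604n9-jj304nPP2...-sl104nK7w', groups = ('gs604n9-jj304nPP2...-sl1', 'K7w').
Multiple groups make `findall` return tuples — one 2-tuple for the one match.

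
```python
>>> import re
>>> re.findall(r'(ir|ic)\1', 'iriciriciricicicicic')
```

['ic', 'ic']

`\1` is not a pattern — it's the concrete string captured by group 1, re-applied verbatim.
`findall` collects group 1 from each match (2 total).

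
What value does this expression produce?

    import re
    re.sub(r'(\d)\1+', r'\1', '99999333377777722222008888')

`\1` has to match the exact text group 1 already captured.
The replacement refers to a captured group, so each match is rewritten using its own captured text.

'937208'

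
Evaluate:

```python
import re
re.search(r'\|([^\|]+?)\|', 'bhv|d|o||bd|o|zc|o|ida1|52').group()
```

The match spans [3:6] → '|d|'.

'|d|'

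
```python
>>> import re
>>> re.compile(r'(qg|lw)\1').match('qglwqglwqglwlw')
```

`\1` is not a pattern — it's the concrete string captured by group 1, re-applied verbatim.
`re.match` won't scan ahead — the pattern has to work from the very first character.
Here the string doesn't start with a match, so the call returns None.

None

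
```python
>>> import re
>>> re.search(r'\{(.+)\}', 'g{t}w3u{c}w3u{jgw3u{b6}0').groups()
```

('t}w3u{c}w3u{jgw3u{b6',)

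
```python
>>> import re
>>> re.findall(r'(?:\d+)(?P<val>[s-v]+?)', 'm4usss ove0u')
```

The pattern matches one or more of a digit (non-capturing group); then one or more of a character in [s-v] (lazy) (captured as 'val').
Scanning left to right: at [1:3] match '4u', group 1 = 'u'; at [10:12] match '0u', group 1 = 'u'.
One capturing group, so `findall` returns just the captured substring from each match — 2 in all.

['u', 'u']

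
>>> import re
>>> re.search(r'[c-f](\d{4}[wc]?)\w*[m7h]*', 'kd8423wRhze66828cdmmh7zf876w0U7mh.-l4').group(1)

'8423w'

Pattern: a character in [c-f]; then exactly 4 of a digit, then optionally one of [wc] (captured); then zero or more of a word character; then zero or more of one of [m7h].
`search` walks the string left to right and returns the first match it finds.
The match spans [1:33] → 'd8423wRhze66828cdmmh7zf876w0U7mh'.
Captured: group 1 = '8423w'.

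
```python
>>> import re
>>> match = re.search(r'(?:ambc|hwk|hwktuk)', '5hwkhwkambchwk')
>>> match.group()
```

'hwk'

`search` walks the string left to right and returns the first match it finds.
The match spans [1:4] → 'hwk'.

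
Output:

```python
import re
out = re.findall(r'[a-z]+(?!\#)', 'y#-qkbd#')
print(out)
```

The negative lookahead/lookbehind blocks any match where the forbidden context is present.
Since nothing is captured, `findall` lists the 1 matched substring directly.

['qkb']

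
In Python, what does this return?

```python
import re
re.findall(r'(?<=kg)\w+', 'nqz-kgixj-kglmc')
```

['ixj', 'lmc']

The lookaround is zero-width — it requires the adjacent text to match without consuming it, so the asserted text isn't part of the match.
Since nothing is captured, `findall` lists the 2 matched substrings directly.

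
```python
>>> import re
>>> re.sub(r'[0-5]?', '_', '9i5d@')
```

This matches optionally a character in [0-5].
Matches: at [0:0] → ''; at [1:1] → ''; at [2:3] → '5'; at [3:3] → ''; at [4:4] → ''; ….
Every occurrence is swapped for '_'.

'_9_i__d_@_'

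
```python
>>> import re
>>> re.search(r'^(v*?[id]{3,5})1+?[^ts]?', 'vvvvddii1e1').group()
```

'vvvvddii1e'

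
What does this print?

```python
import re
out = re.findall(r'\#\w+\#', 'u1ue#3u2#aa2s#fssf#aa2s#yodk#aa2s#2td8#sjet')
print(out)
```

No capturing groups, so `findall` returns the 4 full match strings.

['#3u2#', '#fssf#', '#yodk#', '#2td8#']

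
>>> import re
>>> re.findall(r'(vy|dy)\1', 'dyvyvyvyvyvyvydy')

['vy', 'vy', 'vy']

A backreference is literal: `\1` must see the identical characters the first group matched.
Matches: at [2:6] match 'vyvy', group 1 = 'vy'; at [6:10] match 'vyvy', group 1 = 'vy'; at [10:14] match 'vyvy', group 1 = 'vy'.
`findall` collects group 1 from each match (3 total).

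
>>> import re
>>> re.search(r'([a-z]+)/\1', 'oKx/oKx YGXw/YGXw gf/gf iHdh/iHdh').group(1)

'gf'

`\1` is not a pattern — it's the concrete string captured by group 1, re-applied verbatim.
Unlike `match`, `search` isn't anchored — it looks for the pattern anywhere in the string.
The match spans [18:23] → 'gf/gf'.
Captured: group 1 = 'gf'.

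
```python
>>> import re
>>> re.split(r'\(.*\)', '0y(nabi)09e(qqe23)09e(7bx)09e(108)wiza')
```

['0y', 'wiza']

Matches to split on: at [2:34] → '(nabi)09e(qqe23)09e(7bx)09e(108)'.
Splitting on the pattern gives 2 pieces.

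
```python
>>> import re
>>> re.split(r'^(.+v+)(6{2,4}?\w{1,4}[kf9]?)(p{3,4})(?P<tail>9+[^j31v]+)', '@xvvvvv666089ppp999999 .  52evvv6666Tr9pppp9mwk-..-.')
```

A non-greedy quantifier consumes as few characters as it can — just enough that the remainder of the pattern still matches from where it stops; whatever follows it matches normally.
Because the pattern has a capturing group, `split` also inserts each captured text between the pieces.

['', '@xvvvvv666089ppp999999 .  52evvv', '6666Tr9', 'pppp', '9mwk-..-.', '']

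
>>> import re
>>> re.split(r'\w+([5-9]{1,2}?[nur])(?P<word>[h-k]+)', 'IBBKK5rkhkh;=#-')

The pattern matches one or more of a word character; then 1 to 2 of a character in [5-9] (lazy), then one of [nur] (captured); then one or more of a character in [h-k] (captured as 'word').
The group in the pattern means `split` returns the separators' captures alongside the pieces.

['', '5r', 'khkh', ';=#-']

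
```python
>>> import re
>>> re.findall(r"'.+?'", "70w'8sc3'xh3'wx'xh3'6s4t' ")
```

["'8sc3'", "'wx'", "'6s4t'"]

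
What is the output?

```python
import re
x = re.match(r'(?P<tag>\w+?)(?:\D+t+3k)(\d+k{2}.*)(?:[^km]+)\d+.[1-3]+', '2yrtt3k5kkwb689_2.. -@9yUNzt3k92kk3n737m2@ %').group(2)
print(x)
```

This matches one or more of a word character (lazy) (captured as 'tag'); then one or more of a non-digit, then one or more of the literal 't', then the literal '3k' (non-capturing group); then one or more of a digit, then exactly 2 of the literal 'k', then zero or more of any character (captured); then one or more of any character except [km] (non-capturing group); then one or more of a digit, then any character, then one or more of a character in [1-3].
With the lazy modifier that quantifier settles for the fewest repetitions that let the rest of the pattern succeed (the atoms after it are unaffected and can still be greedy).
`re.match` won't scan ahead — the pattern has to work from the very first character.
The match spans [0:41] → '2yrtt3k5kkwb689_2.. -@9yUNzt3k92kk3n737m2'.
Captured: group 1 = '2', group 2 = '5kkwb689_2.. -@9yUNzt3k92kk3n7'.

5kkwb689_2.. -@9yUNzt3k92kk3n7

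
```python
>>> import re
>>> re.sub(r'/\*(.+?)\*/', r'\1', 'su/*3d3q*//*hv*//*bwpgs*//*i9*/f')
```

'su3d3qhvbwpgsi9f'

Matches: at [2:10] → '/*3d3q*/'; at [10:16] → '/*hv*/'; at [16:25] → '/*bwpgs*/'; at [25:31] → '/*i9*/'.
The replacement refers to a captured group, so each match is rewritten using its own captured text.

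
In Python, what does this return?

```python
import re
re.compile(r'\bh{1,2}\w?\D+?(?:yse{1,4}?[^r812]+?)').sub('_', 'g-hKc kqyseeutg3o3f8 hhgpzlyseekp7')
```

Pattern: a word boundary (`\b`, zero-width); then 1 to 2 of the literal 'h', then optionally a word character; then one or more of a non-digit (lazy); then the literal 'ys', then 1 to 4 of the literal 'e' (lazy), then one or more of any character except [r812] (lazy) (non-capturing group).
Matches: at [2:12] → 'hKc kqysee'; at [21:31] → 'hhgpzlysee'.
Every occurrence is swapped for '_'.

'g-_utg3o3f8 _kp7'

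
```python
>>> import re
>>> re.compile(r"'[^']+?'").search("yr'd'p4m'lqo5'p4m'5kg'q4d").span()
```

The match spans [2:5] → "'d'".

(2, 5)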